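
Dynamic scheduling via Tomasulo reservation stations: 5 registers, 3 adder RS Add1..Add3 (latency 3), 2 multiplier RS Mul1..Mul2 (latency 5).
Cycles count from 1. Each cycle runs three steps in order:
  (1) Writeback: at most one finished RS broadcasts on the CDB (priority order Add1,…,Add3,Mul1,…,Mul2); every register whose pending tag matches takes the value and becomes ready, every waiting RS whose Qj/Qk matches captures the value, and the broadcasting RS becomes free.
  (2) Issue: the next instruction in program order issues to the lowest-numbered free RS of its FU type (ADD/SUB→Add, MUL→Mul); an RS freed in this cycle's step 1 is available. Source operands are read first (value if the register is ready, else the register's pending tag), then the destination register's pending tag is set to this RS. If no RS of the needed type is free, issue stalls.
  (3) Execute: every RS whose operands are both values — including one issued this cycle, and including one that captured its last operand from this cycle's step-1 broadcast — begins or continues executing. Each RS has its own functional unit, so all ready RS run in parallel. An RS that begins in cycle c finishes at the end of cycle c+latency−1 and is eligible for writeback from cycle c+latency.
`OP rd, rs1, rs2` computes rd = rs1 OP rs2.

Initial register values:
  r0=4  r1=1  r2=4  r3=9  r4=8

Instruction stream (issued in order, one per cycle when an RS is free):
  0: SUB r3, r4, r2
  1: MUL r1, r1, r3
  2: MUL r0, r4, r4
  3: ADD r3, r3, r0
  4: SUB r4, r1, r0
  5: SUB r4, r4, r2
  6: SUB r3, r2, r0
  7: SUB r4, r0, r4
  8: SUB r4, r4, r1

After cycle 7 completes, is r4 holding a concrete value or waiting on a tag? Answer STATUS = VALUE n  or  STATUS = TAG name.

c1: issue SUB r3<-Add1 | r0:4,r1:1,r2:4,r3:Add1,r4:8
c2: issue MUL r1<-Mul1 | r0:4,r1:Mul1,r2:4,r3:Add1,r4:8
c3: issue MUL r0<-Mul2 | r0:Mul2,r1:Mul1,r2:4,r3:Add1,r4:8
c4: CDB Add1=4; issue ADD r3<-Add1 | r0:Mul2,r1:Mul1,r2:4,r3:Add1,r4:8
c5: issue SUB r4<-Add2 | r0:Mul2,r1:Mul1,r2:4,r3:Add1,r4:Add2
c6: issue SUB r4<-Add3 | r0:Mul2,r1:Mul1,r2:4,r3:Add1,r4:Add3
c7: stall | r0:Mul2,r1:Mul1,r2:4,r3:Add1,r4:Add3

STATUS = TAG Add3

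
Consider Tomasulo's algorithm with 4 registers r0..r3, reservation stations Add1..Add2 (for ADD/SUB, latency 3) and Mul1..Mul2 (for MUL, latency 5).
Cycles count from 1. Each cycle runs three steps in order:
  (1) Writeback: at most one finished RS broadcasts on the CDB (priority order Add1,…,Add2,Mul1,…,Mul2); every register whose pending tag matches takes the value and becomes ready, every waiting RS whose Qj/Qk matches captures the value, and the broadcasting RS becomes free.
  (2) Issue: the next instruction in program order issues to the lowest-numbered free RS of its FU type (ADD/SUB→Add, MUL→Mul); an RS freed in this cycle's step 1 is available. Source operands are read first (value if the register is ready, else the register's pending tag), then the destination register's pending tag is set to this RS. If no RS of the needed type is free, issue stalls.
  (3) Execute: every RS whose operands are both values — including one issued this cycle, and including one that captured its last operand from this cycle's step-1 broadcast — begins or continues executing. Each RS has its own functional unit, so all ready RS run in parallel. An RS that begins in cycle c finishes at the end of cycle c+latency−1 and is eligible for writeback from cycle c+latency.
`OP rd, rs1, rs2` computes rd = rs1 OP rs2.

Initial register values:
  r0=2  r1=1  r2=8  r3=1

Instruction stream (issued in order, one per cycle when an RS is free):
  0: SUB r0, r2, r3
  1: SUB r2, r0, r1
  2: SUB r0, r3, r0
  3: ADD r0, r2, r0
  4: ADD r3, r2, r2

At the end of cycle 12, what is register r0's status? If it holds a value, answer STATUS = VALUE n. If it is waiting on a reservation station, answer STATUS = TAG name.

c1: issue SUB r0<-Add1 | r0:Add1,r1:1,r2:8,r3:1
c2: issue SUB r2<-Add2 | r0:Add1,r1:1,r2:Add2,r3:1
c3: stall | r0:Add1,r1:1,r2:Add2,r3:1
c4: CDB Add1=7; issue SUB r0<-Add1 | r0:Add1,r1:1,r2:Add2,r3:1
c5: stall | r0:Add1,r1:1,r2:Add2,r3:1
c6: stall | r0:Add1,r1:1,r2:Add2,r3:1
c7: CDB Add1=-6; issue ADD r0<-Add1 | r0:Add1,r1:1,r2:Add2,r3:1
c8: CDB Add2=6; issue ADD r3<-Add2 | r0:Add1,r1:1,r2:6,r3:Add2
c9: - | r0:Add1,r1:1,r2:6,r3:Add2
c10: - | r0:Add1,r1:1,r2:6,r3:Add2
c11: CDB Add1=0 | r0:0,r1:1,r2:6,r3:Add2
c12: CDB Add2=12 | r0:0,r1:1,r2:6,r3:12

STATUS = VALUE 0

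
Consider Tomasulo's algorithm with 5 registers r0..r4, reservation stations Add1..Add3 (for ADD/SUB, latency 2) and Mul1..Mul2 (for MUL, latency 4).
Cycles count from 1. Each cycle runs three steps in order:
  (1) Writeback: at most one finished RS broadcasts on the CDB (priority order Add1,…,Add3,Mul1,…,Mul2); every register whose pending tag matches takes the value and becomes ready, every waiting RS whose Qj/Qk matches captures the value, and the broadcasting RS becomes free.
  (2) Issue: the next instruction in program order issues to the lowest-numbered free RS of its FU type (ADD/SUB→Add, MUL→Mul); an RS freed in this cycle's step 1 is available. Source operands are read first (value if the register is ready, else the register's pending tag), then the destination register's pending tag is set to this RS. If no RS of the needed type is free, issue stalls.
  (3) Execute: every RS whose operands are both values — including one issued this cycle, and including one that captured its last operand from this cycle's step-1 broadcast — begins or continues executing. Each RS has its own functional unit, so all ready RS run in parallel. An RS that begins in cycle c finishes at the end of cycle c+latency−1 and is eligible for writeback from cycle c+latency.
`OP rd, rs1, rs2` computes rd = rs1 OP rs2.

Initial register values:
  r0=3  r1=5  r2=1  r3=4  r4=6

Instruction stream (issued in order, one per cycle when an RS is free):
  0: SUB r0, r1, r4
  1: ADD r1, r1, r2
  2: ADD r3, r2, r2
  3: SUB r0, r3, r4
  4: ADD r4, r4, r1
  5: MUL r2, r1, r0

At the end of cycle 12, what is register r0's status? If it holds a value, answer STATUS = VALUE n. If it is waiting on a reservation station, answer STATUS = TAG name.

c1: issue SUB r0<-Add1 | r0:Add1,r1:5,r2:1,r3:4,r4:6
c2: issue ADD r1<-Add2 | r0:Add1,r1:Add2,r2:1,r3:4,r4:6
c3: CDB Add1=-1; issue ADD r3<-Add1 | r0:-1,r1:Add2,r2:1,r3:Add1,r4:6
c4: CDB Add2=6; issue SUB r0<-Add2 | r0:Add2,r1:6,r2:1,r3:Add1,r4:6
c5: CDB Add1=2; issue ADD r4<-Add1 | r0:Add2,r1:6,r2:1,r3:2,r4:Add1
c6: issue MUL r2<-Mul1 | r0:Add2,r1:6,r2:Mul1,r3:2,r4:Add1
c7: CDB Add1=12 | r0:Add2,r1:6,r2:Mul1,r3:2,r4:12
c8: CDB Add2=-4 | r0:-4,r1:6,r2:Mul1,r3:2,r4:12
c9: - | r0:-4,r1:6,r2:Mul1,r3:2,r4:12
c10: - | r0:-4,r1:6,r2:Mul1,r3:2,r4:12
c11: - | r0:-4,r1:6,r2:Mul1,r3:2,r4:12
c12: CDB Mul1=-24 | r0:-4,r1:6,r2:-24,r3:2,r4:12

STATUS = VALUE -4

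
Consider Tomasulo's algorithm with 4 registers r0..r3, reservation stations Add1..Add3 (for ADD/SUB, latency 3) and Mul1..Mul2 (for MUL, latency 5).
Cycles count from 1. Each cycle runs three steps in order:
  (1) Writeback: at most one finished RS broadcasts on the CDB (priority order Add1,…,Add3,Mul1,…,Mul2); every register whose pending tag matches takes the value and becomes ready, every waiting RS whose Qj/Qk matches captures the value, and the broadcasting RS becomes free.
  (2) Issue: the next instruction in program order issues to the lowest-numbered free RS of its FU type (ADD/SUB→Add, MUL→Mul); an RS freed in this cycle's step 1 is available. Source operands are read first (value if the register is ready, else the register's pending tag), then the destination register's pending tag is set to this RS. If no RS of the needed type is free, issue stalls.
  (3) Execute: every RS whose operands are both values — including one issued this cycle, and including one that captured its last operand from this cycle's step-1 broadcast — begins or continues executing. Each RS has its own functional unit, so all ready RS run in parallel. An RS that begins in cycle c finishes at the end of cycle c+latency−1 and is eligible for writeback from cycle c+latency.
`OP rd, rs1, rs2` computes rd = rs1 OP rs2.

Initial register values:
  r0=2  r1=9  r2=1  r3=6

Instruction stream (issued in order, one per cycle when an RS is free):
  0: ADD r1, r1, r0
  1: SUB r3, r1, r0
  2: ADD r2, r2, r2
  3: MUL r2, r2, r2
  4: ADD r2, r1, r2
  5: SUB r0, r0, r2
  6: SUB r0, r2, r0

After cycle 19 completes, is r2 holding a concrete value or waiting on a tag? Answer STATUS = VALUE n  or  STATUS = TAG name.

c1: issue ADD r1<-Add1 | r0:2,r1:Add1,r2:1,r3:6
c2: issue SUB r3<-Add2 | r0:2,r1:Add1,r2:1,r3:Add2
c3: issue ADD r2<-Add3 | r0:2,r1:Add1,r2:Add3,r3:Add2
c4: CDB Add1=11; issue MUL r2<-Mul1 | r0:2,r1:11,r2:Mul1,r3:Add2
c5: issue ADD r2<-Add1 | r0:2,r1:11,r2:Add1,r3:Add2
c6: CDB Add3=2; issue SUB r0<-Add3 | r0:Add3,r1:11,r2:Add1,r3:Add2
c7: CDB Add2=9; issue SUB r0<-Add2 | r0:Add2,r1:11,r2:Add1,r3:9
c8: - | r0:Add2,r1:11,r2:Add1,r3:9
c9: - | r0:Add2,r1:11,r2:Add1,r3:9
c10: - | r0:Add2,r1:11,r2:Add1,r3:9
c11: CDB Mul1=4 | r0:Add2,r1:11,r2:Add1,r3:9
c12: - | r0:Add2,r1:11,r2:Add1,r3:9
c13: - | r0:Add2,r1:11,r2:Add1,r3:9
c14: CDB Add1=15 | r0:Add2,r1:11,r2:15,r3:9
c15: - | r0:Add2,r1:11,r2:15,r3:9
c16: - | r0:Add2,r1:11,r2:15,r3:9
c17: CDB Add3=-13 | r0:Add2,r1:11,r2:15,r3:9
c18: - | r0:Add2,r1:11,r2:15,r3:9
c19: - | r0:Add2,r1:11,r2:15,r3:9

STATUS = VALUE 15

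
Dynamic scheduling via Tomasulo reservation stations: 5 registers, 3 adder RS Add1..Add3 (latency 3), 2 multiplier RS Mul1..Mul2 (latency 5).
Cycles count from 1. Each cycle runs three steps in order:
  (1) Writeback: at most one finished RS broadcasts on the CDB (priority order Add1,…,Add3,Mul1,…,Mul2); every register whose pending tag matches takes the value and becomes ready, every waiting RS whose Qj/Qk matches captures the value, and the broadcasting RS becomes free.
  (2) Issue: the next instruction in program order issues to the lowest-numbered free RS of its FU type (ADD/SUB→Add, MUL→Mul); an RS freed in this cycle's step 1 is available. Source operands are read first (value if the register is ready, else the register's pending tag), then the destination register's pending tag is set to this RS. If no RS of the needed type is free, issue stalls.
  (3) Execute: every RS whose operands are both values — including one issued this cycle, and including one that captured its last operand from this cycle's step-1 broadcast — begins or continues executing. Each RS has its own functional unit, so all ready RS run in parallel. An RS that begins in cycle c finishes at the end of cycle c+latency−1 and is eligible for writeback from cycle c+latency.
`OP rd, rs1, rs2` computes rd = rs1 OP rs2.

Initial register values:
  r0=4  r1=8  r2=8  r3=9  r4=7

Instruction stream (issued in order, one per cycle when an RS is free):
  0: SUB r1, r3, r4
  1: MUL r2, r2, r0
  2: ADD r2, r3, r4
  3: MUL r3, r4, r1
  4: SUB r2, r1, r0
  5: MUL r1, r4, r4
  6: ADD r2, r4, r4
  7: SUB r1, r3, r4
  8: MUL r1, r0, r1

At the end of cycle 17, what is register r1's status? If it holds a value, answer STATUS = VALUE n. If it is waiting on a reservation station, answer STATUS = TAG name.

cycle 1: issue SUB r1<-Add1 // r0:4,r1:Add1,r2:8,r3:9,r4:7
cycle 2: issue MUL r2<-Mul1 // r0:4,r1:Add1,r2:Mul1,r3:9,r4:7
cycle 3: issue ADD r2<-Add2 // r0:4,r1:Add1,r2:Add2,r3:9,r4:7
cycle 4: CDB Add1=2; issue MUL r3<-Mul2 // r0:4,r1:2,r2:Add2,r3:Mul2,r4:7
cycle 5: issue SUB r2<-Add1 // r0:4,r1:2,r2:Add1,r3:Mul2,r4:7
cycle 6: CDB Add2=16; stall // r0:4,r1:2,r2:Add1,r3:Mul2,r4:7
cycle 7: CDB Mul1=32; issue MUL r1<-Mul1 // r0:4,r1:Mul1,r2:Add1,r3:Mul2,r4:7
cycle 8: CDB Add1=-2; issue ADD r2<-Add1 // r0:4,r1:Mul1,r2:Add1,r3:Mul2,r4:7
cycle 9: CDB Mul2=14; issue SUB r1<-Add2 // r0:4,r1:Add2,r2:Add1,r3:14,r4:7
cycle 10: issue MUL r1<-Mul2 // r0:4,r1:Mul2,r2:Add1,r3:14,r4:7
cycle 11: CDB Add1=14 // r0:4,r1:Mul2,r2:14,r3:14,r4:7
cycle 12: CDB Add2=7 // r0:4,r1:Mul2,r2:14,r3:14,r4:7
cycle 13: CDB Mul1=49 // r0:4,r1:Mul2,r2:14,r3:14,r4:7
cycle 14: - // r0:4,r1:Mul2,r2:14,r3:14,r4:7
cycle 15: - // r0:4,r1:Mul2,r2:14,r3:14,r4:7
cycle 16: - // r0:4,r1:Mul2,r2:14,r3:14,r4:7
cycle 17: CDB Mul2=28 // r0:4,r1:28,r2:14,r3:14,r4:7

STATUS = VALUE 28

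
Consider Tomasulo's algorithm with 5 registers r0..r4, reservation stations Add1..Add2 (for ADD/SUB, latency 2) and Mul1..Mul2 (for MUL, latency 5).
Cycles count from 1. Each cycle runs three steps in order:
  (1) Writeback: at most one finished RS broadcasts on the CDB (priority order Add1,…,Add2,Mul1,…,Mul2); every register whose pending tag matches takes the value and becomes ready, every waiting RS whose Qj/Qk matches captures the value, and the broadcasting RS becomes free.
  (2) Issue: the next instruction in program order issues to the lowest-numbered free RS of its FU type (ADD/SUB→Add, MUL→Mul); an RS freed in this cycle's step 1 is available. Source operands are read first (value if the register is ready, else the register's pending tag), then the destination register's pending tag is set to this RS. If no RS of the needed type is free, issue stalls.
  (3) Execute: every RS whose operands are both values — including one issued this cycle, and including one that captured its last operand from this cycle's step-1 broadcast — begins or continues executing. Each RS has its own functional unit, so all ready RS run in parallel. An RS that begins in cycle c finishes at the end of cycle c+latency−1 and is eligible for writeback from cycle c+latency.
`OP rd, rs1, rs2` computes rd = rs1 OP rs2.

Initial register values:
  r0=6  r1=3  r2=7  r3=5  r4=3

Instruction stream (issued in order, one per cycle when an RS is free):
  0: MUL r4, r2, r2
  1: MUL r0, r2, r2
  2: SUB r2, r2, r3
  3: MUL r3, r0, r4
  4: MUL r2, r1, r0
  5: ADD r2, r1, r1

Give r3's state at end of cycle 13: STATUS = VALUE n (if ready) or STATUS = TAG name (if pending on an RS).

STATUS = VALUE 2401

c1: issue MUL r4<-Mul1 | r0:6,r1:3,r2:7,r3:5,r4:Mul1
c2: issue MUL r0<-Mul2 | r0:Mul2,r1:3,r2:7,r3:5,r4:Mul1
c3: issue SUB r2<-Add1 | r0:Mul2,r1:3,r2:Add1,r3:5,r4:Mul1
c4: stall | r0:Mul2,r1:3,r2:Add1,r3:5,r4:Mul1
c5: CDB Add1=2; stall | r0:Mul2,r1:3,r2:2,r3:5,r4:Mul1
c6: CDB Mul1=49; issue MUL r3<-Mul1 | r0:Mul2,r1:3,r2:2,r3:Mul1,r4:49
c7: CDB Mul2=49; issue MUL r2<-Mul2 | r0:49,r1:3,r2:Mul2,r3:Mul1,r4:49
c8: issue ADD r2<-Add1 | r0:49,r1:3,r2:Add1,r3:Mul1,r4:49
c9: - | r0:49,r1:3,r2:Add1,r3:Mul1,r4:49
c10: CDB Add1=6 | r0:49,r1:3,r2:6,r3:Mul1,r4:49
c11: - | r0:49,r1:3,r2:6,r3:Mul1,r4:49
c12: CDB Mul1=2401 | r0:49,r1:3,r2:6,r3:2401,r4:49
c13: CDB Mul2=147 | r0:49,r1:3,r2:6,r3:2401,r4:49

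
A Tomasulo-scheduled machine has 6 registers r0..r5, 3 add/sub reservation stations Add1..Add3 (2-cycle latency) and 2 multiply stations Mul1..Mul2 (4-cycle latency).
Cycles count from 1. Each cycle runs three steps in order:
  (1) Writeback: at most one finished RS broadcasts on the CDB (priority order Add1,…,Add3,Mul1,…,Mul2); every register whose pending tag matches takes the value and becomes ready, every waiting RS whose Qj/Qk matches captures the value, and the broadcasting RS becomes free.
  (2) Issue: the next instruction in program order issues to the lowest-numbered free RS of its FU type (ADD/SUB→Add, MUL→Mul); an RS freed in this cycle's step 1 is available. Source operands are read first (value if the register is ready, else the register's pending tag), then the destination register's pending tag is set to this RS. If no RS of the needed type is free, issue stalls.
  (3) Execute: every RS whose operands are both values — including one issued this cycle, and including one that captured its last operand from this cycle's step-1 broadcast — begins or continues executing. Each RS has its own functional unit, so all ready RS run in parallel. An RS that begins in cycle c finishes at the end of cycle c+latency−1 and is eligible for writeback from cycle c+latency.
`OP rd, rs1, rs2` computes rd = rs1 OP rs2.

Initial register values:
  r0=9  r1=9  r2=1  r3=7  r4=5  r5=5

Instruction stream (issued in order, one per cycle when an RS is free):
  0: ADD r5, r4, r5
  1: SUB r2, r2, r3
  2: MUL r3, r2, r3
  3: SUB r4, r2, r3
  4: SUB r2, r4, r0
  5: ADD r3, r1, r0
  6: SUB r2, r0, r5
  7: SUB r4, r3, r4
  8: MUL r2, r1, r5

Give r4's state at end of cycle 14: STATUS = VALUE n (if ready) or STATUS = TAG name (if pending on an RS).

STATUS = VALUE -18

  c1: issue ADD r5<-Add1  regs: r0:9,r1:9,r2:1,r3:7,r4:5,r5:Add1
  c2: issue SUB r2<-Add2  regs: r0:9,r1:9,r2:Add2,r3:7,r4:5,r5:Add1
  c3: CDB Add1=10; issue MUL r3<-Mul1  regs: r0:9,r1:9,r2:Add2,r3:Mul1,r4:5,r5:10
  c4: CDB Add2=-6; issue SUB r4<-Add1  regs: r0:9,r1:9,r2:-6,r3:Mul1,r4:Add1,r5:10
  c5: issue SUB r2<-Add2  regs: r0:9,r1:9,r2:Add2,r3:Mul1,r4:Add1,r5:10
  c6: issue ADD r3<-Add3  regs: r0:9,r1:9,r2:Add2,r3:Add3,r4:Add1,r5:10
  c7: stall  regs: r0:9,r1:9,r2:Add2,r3:Add3,r4:Add1,r5:10
  c8: CDB Add3=18; issue SUB r2<-Add3  regs: r0:9,r1:9,r2:Add3,r3:18,r4:Add1,r5:10
  c9: CDB Mul1=-42; stall  regs: r0:9,r1:9,r2:Add3,r3:18,r4:Add1,r5:10
  c10: CDB Add3=-1; issue SUB r4<-Add3  regs: r0:9,r1:9,r2:-1,r3:18,r4:Add3,r5:10
  c11: CDB Add1=36; issue MUL r2<-Mul1  regs: r0:9,r1:9,r2:Mul1,r3:18,r4:Add3,r5:10
  c12: -  regs: r0:9,r1:9,r2:Mul1,r3:18,r4:Add3,r5:10
  c13: CDB Add2=27  regs: r0:9,r1:9,r2:Mul1,r3:18,r4:Add3,r5:10
  c14: CDB Add3=-18  regs: r0:9,r1:9,r2:Mul1,r3:18,r4:-18,r5:10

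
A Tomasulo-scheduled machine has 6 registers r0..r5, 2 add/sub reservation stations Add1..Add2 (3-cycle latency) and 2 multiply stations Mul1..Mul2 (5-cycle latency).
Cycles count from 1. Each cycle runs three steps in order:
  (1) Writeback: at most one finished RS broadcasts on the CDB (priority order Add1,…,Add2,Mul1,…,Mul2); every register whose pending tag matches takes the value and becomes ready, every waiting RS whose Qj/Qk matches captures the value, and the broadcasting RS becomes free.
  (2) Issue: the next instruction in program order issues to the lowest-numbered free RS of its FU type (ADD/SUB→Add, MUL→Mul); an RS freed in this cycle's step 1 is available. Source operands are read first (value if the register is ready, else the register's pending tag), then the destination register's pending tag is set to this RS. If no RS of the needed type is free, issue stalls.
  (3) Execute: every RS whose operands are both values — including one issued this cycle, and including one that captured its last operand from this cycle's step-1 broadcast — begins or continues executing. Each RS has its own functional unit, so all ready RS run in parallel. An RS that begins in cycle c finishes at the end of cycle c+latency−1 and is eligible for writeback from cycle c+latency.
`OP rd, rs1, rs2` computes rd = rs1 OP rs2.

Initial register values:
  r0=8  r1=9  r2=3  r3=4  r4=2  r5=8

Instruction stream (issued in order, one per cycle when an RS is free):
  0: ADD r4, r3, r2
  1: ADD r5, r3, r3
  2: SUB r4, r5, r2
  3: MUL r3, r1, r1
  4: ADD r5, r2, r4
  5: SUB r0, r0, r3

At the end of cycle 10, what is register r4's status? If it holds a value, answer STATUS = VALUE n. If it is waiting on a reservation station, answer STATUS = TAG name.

STATUS = VALUE 5

  c1: issue ADD r4<-Add1  regs: r0:8,r1:9,r2:3,r3:4,r4:Add1,r5:8
  c2: issue ADD r5<-Add2  regs: r0:8,r1:9,r2:3,r3:4,r4:Add1,r5:Add2
  c3: stall  regs: r0:8,r1:9,r2:3,r3:4,r4:Add1,r5:Add2
  c4: CDB Add1=7; issue SUB r4<-Add1  regs: r0:8,r1:9,r2:3,r3:4,r4:Add1,r5:Add2
  c5: CDB Add2=8; issue MUL r3<-Mul1  regs: r0:8,r1:9,r2:3,r3:Mul1,r4:Add1,r5:8
  c6: issue ADD r5<-Add2  regs: r0:8,r1:9,r2:3,r3:Mul1,r4:Add1,r5:Add2
  c7: stall  regs: r0:8,r1:9,r2:3,r3:Mul1,r4:Add1,r5:Add2
  c8: CDB Add1=5; issue SUB r0<-Add1  regs: r0:Add1,r1:9,r2:3,r3:Mul1,r4:5,r5:Add2
  c9: -  regs: r0:Add1,r1:9,r2:3,r3:Mul1,r4:5,r5:Add2
  c10: CDB Mul1=81  regs: r0:Add1,r1:9,r2:3,r3:81,r4:5,r5:Add2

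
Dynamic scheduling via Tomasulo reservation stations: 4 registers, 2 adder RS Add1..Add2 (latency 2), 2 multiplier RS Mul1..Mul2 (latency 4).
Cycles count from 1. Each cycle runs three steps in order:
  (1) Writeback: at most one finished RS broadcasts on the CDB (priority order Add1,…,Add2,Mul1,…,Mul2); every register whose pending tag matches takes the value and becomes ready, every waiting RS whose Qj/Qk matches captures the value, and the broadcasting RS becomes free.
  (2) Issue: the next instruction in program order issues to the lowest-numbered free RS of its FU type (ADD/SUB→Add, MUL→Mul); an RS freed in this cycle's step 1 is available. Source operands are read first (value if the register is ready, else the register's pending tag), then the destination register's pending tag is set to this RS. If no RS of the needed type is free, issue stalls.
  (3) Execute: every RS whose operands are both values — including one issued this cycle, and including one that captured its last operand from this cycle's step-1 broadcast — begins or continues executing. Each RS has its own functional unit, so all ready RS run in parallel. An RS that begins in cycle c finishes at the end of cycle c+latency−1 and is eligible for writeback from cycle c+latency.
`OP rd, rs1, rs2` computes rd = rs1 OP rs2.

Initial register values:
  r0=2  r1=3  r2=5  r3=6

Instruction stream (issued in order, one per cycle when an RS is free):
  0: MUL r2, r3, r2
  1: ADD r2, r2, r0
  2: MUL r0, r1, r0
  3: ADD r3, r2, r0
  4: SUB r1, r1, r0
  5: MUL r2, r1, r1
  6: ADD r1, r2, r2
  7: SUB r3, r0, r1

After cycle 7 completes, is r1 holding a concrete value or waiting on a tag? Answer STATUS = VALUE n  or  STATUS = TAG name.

STATUS = TAG Add1

c1: issue MUL r2<-Mul1 | r0:2,r1:3,r2:Mul1,r3:6
c2: issue ADD r2<-Add1 | r0:2,r1:3,r2:Add1,r3:6
c3: issue MUL r0<-Mul2 | r0:Mul2,r1:3,r2:Add1,r3:6
c4: issue ADD r3<-Add2 | r0:Mul2,r1:3,r2:Add1,r3:Add2
c5: CDB Mul1=30; stall | r0:Mul2,r1:3,r2:Add1,r3:Add2
c6: stall | r0:Mul2,r1:3,r2:Add1,r3:Add2
c7: CDB Add1=32; issue SUB r1<-Add1 | r0:Mul2,r1:Add1,r2:32,r3:Add2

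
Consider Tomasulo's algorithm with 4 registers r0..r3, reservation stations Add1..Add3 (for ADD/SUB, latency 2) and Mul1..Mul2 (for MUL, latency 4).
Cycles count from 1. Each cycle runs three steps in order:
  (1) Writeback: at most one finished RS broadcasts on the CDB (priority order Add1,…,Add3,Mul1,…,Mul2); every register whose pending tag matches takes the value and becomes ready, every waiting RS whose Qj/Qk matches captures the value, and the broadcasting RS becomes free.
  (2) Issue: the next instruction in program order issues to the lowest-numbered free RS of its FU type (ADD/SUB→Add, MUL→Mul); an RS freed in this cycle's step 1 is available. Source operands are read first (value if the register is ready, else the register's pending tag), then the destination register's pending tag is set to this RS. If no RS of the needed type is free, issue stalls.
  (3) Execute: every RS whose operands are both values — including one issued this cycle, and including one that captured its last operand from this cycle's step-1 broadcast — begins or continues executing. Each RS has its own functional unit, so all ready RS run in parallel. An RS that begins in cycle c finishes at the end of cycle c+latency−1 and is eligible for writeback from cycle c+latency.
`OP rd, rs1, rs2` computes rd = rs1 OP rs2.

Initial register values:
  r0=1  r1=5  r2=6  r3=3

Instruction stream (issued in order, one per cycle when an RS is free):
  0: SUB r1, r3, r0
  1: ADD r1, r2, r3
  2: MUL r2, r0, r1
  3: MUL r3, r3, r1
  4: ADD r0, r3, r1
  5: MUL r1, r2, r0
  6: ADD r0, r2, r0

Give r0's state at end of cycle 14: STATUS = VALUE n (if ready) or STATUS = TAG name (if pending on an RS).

STATUS = VALUE 45

cycle 1: issue SUB r1<-Add1 // r0:1,r1:Add1,r2:6,r3:3
cycle 2: issue ADD r1<-Add2 // r0:1,r1:Add2,r2:6,r3:3
cycle 3: CDB Add1=2; issue MUL r2<-Mul1 // r0:1,r1:Add2,r2:Mul1,r3:3
cycle 4: CDB Add2=9; issue MUL r3<-Mul2 // r0:1,r1:9,r2:Mul1,r3:Mul2
cycle 5: issue ADD r0<-Add1 // r0:Add1,r1:9,r2:Mul1,r3:Mul2
cycle 6: stall // r0:Add1,r1:9,r2:Mul1,r3:Mul2
cycle 7: stall // r0:Add1,r1:9,r2:Mul1,r3:Mul2
cycle 8: CDB Mul1=9; issue MUL r1<-Mul1 // r0:Add1,r1:Mul1,r2:9,r3:Mul2
cycle 9: CDB Mul2=27; issue ADD r0<-Add2 // r0:Add2,r1:Mul1,r2:9,r3:27
cycle 10: - // r0:Add2,r1:Mul1,r2:9,r3:27
cycle 11: CDB Add1=36 // r0:Add2,r1:Mul1,r2:9,r3:27
cycle 12: - // r0:Add2,r1:Mul1,r2:9,r3:27
cycle 13: CDB Add2=45 // r0:45,r1:Mul1,r2:9,r3:27
cycle 14: - // r0:45,r1:Mul1,r2:9,r3:27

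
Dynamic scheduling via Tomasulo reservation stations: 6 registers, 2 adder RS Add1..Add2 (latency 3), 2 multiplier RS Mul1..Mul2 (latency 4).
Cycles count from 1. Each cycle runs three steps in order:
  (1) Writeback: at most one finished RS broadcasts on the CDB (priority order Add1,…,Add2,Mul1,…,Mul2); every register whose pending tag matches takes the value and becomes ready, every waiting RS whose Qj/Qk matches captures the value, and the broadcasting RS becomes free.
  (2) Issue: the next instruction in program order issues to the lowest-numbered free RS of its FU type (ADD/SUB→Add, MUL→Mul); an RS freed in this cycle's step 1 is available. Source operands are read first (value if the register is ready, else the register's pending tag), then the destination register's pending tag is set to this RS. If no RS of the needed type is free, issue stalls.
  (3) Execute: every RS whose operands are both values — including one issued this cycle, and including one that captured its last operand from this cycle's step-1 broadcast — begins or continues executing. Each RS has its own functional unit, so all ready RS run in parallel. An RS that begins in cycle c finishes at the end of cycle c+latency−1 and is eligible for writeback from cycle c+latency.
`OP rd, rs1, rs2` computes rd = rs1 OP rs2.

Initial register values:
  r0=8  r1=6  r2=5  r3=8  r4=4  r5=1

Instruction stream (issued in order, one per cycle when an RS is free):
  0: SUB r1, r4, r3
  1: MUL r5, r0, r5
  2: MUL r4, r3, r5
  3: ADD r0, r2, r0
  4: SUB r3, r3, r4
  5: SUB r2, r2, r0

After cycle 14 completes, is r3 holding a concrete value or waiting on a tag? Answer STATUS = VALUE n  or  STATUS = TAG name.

STATUS = VALUE -56

cycle 1: issue SUB r1<-Add1 // r0:8,r1:Add1,r2:5,r3:8,r4:4,r5:1
cycle 2: issue MUL r5<-Mul1 // r0:8,r1:Add1,r2:5,r3:8,r4:4,r5:Mul1
cycle 3: issue MUL r4<-Mul2 // r0:8,r1:Add1,r2:5,r3:8,r4:Mul2,r5:Mul1
cycle 4: CDB Add1=-4; issue ADD r0<-Add1 // r0:Add1,r1:-4,r2:5,r3:8,r4:Mul2,r5:Mul1
cycle 5: issue SUB r3<-Add2 // r0:Add1,r1:-4,r2:5,r3:Add2,r4:Mul2,r5:Mul1
cycle 6: CDB Mul1=8; stall // r0:Add1,r1:-4,r2:5,r3:Add2,r4:Mul2,r5:8
cycle 7: CDB Add1=13; issue SUB r2<-Add1 // r0:13,r1:-4,r2:Add1,r3:Add2,r4:Mul2,r5:8
cycle 8: - // r0:13,r1:-4,r2:Add1,r3:Add2,r4:Mul2,r5:8
cycle 9: - // r0:13,r1:-4,r2:Add1,r3:Add2,r4:Mul2,r5:8
cycle 10: CDB Add1=-8 // r0:13,r1:-4,r2:-8,r3:Add2,r4:Mul2,r5:8
cycle 11: CDB Mul2=64 // r0:13,r1:-4,r2:-8,r3:Add2,r4:64,r5:8
cycle 12: - // r0:13,r1:-4,r2:-8,r3:Add2,r4:64,r5:8
cycle 13: - // r0:13,r1:-4,r2:-8,r3:Add2,r4:64,r5:8
cycle 14: CDB Add2=-56 // r0:13,r1:-4,r2:-8,r3:-56,r4:64,r5:8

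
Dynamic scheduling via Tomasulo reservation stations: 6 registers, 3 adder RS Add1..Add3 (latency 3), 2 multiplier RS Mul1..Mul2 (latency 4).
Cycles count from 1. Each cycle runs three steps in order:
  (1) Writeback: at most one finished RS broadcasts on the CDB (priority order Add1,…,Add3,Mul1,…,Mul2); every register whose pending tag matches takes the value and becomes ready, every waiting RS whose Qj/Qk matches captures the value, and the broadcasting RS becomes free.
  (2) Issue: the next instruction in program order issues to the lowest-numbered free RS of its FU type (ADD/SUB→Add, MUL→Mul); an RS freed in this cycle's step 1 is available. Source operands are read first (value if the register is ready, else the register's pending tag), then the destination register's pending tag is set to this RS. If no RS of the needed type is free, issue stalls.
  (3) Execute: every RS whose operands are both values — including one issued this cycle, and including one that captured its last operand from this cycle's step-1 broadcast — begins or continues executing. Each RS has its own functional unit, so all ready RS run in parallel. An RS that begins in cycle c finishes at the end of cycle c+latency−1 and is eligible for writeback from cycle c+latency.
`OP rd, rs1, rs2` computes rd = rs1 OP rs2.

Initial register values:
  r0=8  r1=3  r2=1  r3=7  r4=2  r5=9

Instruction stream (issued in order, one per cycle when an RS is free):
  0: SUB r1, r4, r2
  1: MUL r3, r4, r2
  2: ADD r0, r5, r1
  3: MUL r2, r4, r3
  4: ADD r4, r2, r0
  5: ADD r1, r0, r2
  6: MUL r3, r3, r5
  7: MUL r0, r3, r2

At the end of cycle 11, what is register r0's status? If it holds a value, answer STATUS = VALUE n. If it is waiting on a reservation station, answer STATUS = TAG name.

STATUS = TAG Mul2

cycle 1: issue SUB r1<-Add1 // r0:8,r1:Add1,r2:1,r3:7,r4:2,r5:9
cycle 2: issue MUL r3<-Mul1 // r0:8,r1:Add1,r2:1,r3:Mul1,r4:2,r5:9
cycle 3: issue ADD r0<-Add2 // r0:Add2,r1:Add1,r2:1,r3:Mul1,r4:2,r5:9
cycle 4: CDB Add1=1; issue MUL r2<-Mul2 // r0:Add2,r1:1,r2:Mul2,r3:Mul1,r4:2,r5:9
cycle 5: issue ADD r4<-Add1 // r0:Add2,r1:1,r2:Mul2,r3:Mul1,r4:Add1,r5:9
cycle 6: CDB Mul1=2; issue ADD r1<-Add3 // r0:Add2,r1:Add3,r2:Mul2,r3:2,r4:Add1,r5:9
cycle 7: CDB Add2=10; issue MUL r3<-Mul1 // r0:10,r1:Add3,r2:Mul2,r3:Mul1,r4:Add1,r5:9
cycle 8: stall // r0:10,r1:Add3,r2:Mul2,r3:Mul1,r4:Add1,r5:9
cycle 9: stall // r0:10,r1:Add3,r2:Mul2,r3:Mul1,r4:Add1,r5:9
cycle 10: CDB Mul2=4; issue MUL r0<-Mul2 // r0:Mul2,r1:Add3,r2:4,r3:Mul1,r4:Add1,r5:9
cycle 11: CDB Mul1=18 // r0:Mul2,r1:Add3,r2:4,r3:18,r4:Add1,r5:9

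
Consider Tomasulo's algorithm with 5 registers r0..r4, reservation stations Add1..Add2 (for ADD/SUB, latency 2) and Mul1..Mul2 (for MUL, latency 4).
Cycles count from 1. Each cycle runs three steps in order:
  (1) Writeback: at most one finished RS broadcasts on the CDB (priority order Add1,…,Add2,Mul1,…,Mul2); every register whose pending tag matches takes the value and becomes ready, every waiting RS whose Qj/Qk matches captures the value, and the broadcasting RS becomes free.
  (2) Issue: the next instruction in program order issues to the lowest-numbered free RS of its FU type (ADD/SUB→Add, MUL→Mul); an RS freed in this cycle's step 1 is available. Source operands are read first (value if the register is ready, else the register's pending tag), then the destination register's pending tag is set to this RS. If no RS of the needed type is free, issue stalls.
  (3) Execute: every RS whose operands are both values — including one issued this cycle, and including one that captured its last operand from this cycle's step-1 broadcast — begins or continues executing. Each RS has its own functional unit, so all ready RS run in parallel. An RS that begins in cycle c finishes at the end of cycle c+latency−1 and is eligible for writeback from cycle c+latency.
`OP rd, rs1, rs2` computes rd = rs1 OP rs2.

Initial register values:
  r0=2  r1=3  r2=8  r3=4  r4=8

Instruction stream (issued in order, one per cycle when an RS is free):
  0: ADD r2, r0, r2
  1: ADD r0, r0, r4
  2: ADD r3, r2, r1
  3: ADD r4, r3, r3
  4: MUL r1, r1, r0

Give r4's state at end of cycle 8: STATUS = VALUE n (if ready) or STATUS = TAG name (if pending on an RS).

STATUS = VALUE 26

  c1: issue ADD r2<-Add1  regs: r0:2,r1:3,r2:Add1,r3:4,r4:8
  c2: issue ADD r0<-Add2  regs: r0:Add2,r1:3,r2:Add1,r3:4,r4:8
  c3: CDB Add1=10; issue ADD r3<-Add1  regs: r0:Add2,r1:3,r2:10,r3:Add1,r4:8
  c4: CDB Add2=10; issue ADD r4<-Add2  regs: r0:10,r1:3,r2:10,r3:Add1,r4:Add2
  c5: CDB Add1=13; issue MUL r1<-Mul1  regs: r0:10,r1:Mul1,r2:10,r3:13,r4:Add2
  c6: -  regs: r0:10,r1:Mul1,r2:10,r3:13,r4:Add2
  c7: CDB Add2=26  regs: r0:10,r1:Mul1,r2:10,r3:13,r4:26
  c8: -  regs: r0:10,r1:Mul1,r2:10,r3:13,r4:26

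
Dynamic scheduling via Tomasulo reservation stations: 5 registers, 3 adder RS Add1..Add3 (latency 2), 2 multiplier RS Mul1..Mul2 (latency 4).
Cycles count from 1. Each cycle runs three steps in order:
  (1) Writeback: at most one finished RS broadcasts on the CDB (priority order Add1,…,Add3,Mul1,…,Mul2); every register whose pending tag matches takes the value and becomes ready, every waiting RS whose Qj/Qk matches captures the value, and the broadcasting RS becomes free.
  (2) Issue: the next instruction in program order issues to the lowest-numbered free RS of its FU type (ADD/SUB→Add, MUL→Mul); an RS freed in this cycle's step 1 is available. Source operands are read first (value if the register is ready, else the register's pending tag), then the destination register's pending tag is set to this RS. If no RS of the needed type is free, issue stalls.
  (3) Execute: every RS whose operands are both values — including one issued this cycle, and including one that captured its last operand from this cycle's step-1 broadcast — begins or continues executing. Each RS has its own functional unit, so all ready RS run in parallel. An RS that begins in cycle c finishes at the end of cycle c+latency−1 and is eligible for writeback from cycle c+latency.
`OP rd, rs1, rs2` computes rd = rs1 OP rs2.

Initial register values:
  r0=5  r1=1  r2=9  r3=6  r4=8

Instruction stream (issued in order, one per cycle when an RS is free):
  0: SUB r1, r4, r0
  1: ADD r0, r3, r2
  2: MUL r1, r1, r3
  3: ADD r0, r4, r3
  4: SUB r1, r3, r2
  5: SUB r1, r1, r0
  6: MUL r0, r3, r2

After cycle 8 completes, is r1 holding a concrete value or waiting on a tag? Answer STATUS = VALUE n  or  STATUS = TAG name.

c1: issue SUB r1<-Add1 | r0:5,r1:Add1,r2:9,r3:6,r4:8
c2: issue ADD r0<-Add2 | r0:Add2,r1:Add1,r2:9,r3:6,r4:8
c3: CDB Add1=3; issue MUL r1<-Mul1 | r0:Add2,r1:Mul1,r2:9,r3:6,r4:8
c4: CDB Add2=15; issue ADD r0<-Add1 | r0:Add1,r1:Mul1,r2:9,r3:6,r4:8
c5: issue SUB r1<-Add2 | r0:Add1,r1:Add2,r2:9,r3:6,r4:8
c6: CDB Add1=14; issue SUB r1<-Add1 | r0:14,r1:Add1,r2:9,r3:6,r4:8
c7: CDB Add2=-3; issue MUL r0<-Mul2 | r0:Mul2,r1:Add1,r2:9,r3:6,r4:8
c8: CDB Mul1=18 | r0:Mul2,r1:Add1,r2:9,r3:6,r4:8

STATUS = TAG Add1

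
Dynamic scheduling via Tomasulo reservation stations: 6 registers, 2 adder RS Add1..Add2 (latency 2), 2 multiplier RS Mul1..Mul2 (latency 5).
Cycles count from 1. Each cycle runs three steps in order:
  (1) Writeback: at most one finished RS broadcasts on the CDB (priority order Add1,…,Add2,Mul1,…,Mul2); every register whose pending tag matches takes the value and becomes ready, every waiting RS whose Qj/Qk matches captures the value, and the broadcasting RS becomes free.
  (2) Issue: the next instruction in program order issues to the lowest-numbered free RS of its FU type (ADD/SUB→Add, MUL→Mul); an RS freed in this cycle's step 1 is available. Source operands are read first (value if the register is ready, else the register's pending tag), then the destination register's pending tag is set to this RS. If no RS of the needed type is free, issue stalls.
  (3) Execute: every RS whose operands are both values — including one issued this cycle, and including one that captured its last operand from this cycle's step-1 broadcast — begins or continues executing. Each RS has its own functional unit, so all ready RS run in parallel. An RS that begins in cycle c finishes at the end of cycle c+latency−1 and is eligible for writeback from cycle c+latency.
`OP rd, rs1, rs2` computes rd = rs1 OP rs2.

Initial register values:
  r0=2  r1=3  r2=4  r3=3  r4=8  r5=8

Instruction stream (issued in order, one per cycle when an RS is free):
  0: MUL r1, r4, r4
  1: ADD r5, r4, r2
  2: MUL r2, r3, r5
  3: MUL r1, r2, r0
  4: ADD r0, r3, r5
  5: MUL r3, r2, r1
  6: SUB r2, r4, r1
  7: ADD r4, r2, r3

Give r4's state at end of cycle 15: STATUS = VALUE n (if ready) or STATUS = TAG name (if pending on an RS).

  c1: issue MUL r1<-Mul1  regs: r0:2,r1:Mul1,r2:4,r3:3,r4:8,r5:8
  c2: issue ADD r5<-Add1  regs: r0:2,r1:Mul1,r2:4,r3:3,r4:8,r5:Add1
  c3: issue MUL r2<-Mul2  regs: r0:2,r1:Mul1,r2:Mul2,r3:3,r4:8,r5:Add1
  c4: CDB Add1=12; stall  regs: r0:2,r1:Mul1,r2:Mul2,r3:3,r4:8,r5:12
  c5: stall  regs: r0:2,r1:Mul1,r2:Mul2,r3:3,r4:8,r5:12
  c6: CDB Mul1=64; issue MUL r1<-Mul1  regs: r0:2,r1:Mul1,r2:Mul2,r3:3,r4:8,r5:12
  c7: issue ADD r0<-Add1  regs: r0:Add1,r1:Mul1,r2:Mul2,r3:3,r4:8,r5:12
  c8: stall  regs: r0:Add1,r1:Mul1,r2:Mul2,r3:3,r4:8,r5:12
  c9: CDB Add1=15; stall  regs: r0:15,r1:Mul1,r2:Mul2,r3:3,r4:8,r5:12
  c10: CDB Mul2=36; issue MUL r3<-Mul2  regs: r0:15,r1:Mul1,r2:36,r3:Mul2,r4:8,r5:12
  c11: issue SUB r2<-Add1  regs: r0:15,r1:Mul1,r2:Add1,r3:Mul2,r4:8,r5:12
  c12: issue ADD r4<-Add2  regs: r0:15,r1:Mul1,r2:Add1,r3:Mul2,r4:Add2,r5:12
  c13: -  regs: r0:15,r1:Mul1,r2:Add1,r3:Mul2,r4:Add2,r5:12
  c14: -  regs: r0:15,r1:Mul1,r2:Add1,r3:Mul2,r4:Add2,r5:12
  c15: CDB Mul1=72  regs: r0:15,r1:72,r2:Add1,r3:Mul2,r4:Add2,r5:12

STATUS = TAG Add2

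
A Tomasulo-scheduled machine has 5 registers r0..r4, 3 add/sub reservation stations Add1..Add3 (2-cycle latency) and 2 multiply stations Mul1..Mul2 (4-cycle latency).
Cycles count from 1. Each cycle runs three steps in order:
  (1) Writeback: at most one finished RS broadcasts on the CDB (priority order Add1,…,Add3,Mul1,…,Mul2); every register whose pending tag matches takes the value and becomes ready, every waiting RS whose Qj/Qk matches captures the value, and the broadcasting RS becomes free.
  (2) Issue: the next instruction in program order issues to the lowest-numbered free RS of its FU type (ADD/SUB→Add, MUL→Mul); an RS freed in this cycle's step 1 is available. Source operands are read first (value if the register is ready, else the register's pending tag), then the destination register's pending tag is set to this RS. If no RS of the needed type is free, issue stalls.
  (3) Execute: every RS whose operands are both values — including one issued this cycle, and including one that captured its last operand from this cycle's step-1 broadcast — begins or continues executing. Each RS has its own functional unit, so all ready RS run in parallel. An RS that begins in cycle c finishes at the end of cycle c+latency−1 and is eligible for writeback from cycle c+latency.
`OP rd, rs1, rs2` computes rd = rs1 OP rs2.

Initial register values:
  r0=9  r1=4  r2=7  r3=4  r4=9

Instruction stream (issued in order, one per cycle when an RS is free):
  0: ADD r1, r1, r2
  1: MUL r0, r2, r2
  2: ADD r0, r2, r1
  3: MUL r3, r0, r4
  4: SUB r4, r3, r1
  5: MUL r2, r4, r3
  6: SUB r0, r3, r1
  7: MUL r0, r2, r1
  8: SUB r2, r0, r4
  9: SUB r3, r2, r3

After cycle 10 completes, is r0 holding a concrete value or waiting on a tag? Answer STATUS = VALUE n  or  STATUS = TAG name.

STATUS = TAG Mul2

cycle 1: issue ADD r1<-Add1 // r0:9,r1:Add1,r2:7,r3:4,r4:9
cycle 2: issue MUL r0<-Mul1 // r0:Mul1,r1:Add1,r2:7,r3:4,r4:9
cycle 3: CDB Add1=11; issue ADD r0<-Add1 // r0:Add1,r1:11,r2:7,r3:4,r4:9
cycle 4: issue MUL r3<-Mul2 // r0:Add1,r1:11,r2:7,r3:Mul2,r4:9
cycle 5: CDB Add1=18; issue SUB r4<-Add1 // r0:18,r1:11,r2:7,r3:Mul2,r4:Add1
cycle 6: CDB Mul1=49; issue MUL r2<-Mul1 // r0:18,r1:11,r2:Mul1,r3:Mul2,r4:Add1
cycle 7: issue SUB r0<-Add2 // r0:Add2,r1:11,r2:Mul1,r3:Mul2,r4:Add1
cycle 8: stall // r0:Add2,r1:11,r2:Mul1,r3:Mul2,r4:Add1
cycle 9: CDB Mul2=162; issue MUL r0<-Mul2 // r0:Mul2,r1:11,r2:Mul1,r3:162,r4:Add1
cycle 10: issue SUB r2<-Add3 // r0:Mul2,r1:11,r2:Add3,r3:162,r4:Add1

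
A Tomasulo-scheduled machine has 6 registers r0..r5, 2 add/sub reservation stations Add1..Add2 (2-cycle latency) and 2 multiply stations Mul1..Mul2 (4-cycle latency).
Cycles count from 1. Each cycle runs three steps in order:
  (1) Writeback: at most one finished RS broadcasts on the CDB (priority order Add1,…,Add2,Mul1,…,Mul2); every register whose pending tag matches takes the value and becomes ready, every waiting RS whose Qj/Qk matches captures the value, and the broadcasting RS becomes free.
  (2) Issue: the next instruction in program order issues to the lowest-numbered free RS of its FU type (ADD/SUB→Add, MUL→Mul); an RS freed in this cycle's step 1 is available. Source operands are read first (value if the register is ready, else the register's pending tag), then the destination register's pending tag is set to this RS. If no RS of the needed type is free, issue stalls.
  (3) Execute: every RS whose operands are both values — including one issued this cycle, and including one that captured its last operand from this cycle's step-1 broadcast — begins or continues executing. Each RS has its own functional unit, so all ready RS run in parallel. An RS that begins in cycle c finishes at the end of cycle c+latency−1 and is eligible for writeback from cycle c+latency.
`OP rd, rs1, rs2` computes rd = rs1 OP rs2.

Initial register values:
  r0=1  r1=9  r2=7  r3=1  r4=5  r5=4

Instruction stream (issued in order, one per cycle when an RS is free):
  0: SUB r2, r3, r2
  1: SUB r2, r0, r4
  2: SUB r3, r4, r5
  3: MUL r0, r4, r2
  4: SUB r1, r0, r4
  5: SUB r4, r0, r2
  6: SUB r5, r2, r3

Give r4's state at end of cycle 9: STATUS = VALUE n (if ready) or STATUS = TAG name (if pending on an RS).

cycle 1: issue SUB r2<-Add1 // r0:1,r1:9,r2:Add1,r3:1,r4:5,r5:4
cycle 2: issue SUB r2<-Add2 // r0:1,r1:9,r2:Add2,r3:1,r4:5,r5:4
cycle 3: CDB Add1=-6; issue SUB r3<-Add1 // r0:1,r1:9,r2:Add2,r3:Add1,r4:5,r5:4
cycle 4: CDB Add2=-4; issue MUL r0<-Mul1 // r0:Mul1,r1:9,r2:-4,r3:Add1,r4:5,r5:4
cycle 5: CDB Add1=1; issue SUB r1<-Add1 // r0:Mul1,r1:Add1,r2:-4,r3:1,r4:5,r5:4
cycle 6: issue SUB r4<-Add2 // r0:Mul1,r1:Add1,r2:-4,r3:1,r4:Add2,r5:4
cycle 7: stall // r0:Mul1,r1:Add1,r2:-4,r3:1,r4:Add2,r5:4
cycle 8: CDB Mul1=-20; stall // r0:-20,r1:Add1,r2:-4,r3:1,r4:Add2,r5:4
cycle 9: stall // r0:-20,r1:Add1,r2:-4,r3:1,r4:Add2,r5:4

STATUS = TAG Add2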